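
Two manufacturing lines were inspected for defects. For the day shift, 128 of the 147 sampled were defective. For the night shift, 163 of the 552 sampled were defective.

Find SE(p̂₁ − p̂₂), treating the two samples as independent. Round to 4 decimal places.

First, p̂₁ = 128/147 = 0.8707; p̂₂ = 163/552 = 0.2953.
The two standard errors are √(0.8707×0.1293/147) = 0.02767 and √(0.2953×0.7047/552) = 0.01942.
Because the samples are independent, SE_diff = √(0.02767² + 0.01942²) = 0.03380.

0.0338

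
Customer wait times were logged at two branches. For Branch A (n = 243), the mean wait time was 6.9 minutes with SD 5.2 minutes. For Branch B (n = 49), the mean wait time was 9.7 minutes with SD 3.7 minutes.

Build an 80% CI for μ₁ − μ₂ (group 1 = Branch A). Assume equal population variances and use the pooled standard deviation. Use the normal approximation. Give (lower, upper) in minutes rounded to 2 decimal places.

s_p = √[((n₁−1)s₁² + (n₂−1)s₂²)/(n₁+n₂−2)] = √[(242·5.2² + 48·3.7²)/290] = 4.9830.
SE = 4.9830·√(1/243 + 1/49) = 0.7803.
With z* = 1.282, margin = 1.282 × 0.7803 = 1.0003.
x̄₁ − x̄₂ = 6.9 − 9.7 = -2.8000; interval -2.8000 ± 1.0003 = (-3.80, -1.80).

(-3.80, -1.80)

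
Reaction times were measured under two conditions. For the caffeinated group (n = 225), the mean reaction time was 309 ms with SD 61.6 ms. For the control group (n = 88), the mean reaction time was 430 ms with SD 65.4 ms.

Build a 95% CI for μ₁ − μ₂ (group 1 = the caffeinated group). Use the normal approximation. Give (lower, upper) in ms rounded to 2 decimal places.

(-136.86, -105.14)

Standard errors of each mean: 61.6/√225 = 4.1067 and 65.4/√88 = 6.9717.
SE(x̄₁ − x̄₂) = √(4.1067² + 6.9717²) = 8.0913 for independent samples with unequal variances.
With z* = 1.960, the margin is 1.960 × 8.0913 = 15.8589.
x̄₁ − x̄₂ = 309 − 430 = -121.0000; the interval is -121.0000 ± 15.8589 = (-136.86, -105.14).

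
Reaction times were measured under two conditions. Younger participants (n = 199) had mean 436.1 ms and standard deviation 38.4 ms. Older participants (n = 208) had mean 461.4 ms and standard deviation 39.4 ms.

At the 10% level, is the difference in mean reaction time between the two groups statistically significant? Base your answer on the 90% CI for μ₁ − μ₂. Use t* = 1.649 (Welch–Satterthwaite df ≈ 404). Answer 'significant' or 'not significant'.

significant

Per-group SEs: s₁/√n₁ = 38.4/√199 = 2.7221, s₂/√n₂ = 39.4/√208 = 2.7319.
Unpooled SE of the difference: √(7.40982841 + 7.46327761) = 3.8566.
Margin of error = t* · SE = 1.649 × 3.8566 = 6.3595.
x̄₁ − x̄₂ = 436.1 − 461.4 = -25.3000.
CI: -25.3000 ± 6.3595 = (-31.6595, -18.9405).
The interval (-31.6595, -18.9405) does not contain 0, so the difference is significant.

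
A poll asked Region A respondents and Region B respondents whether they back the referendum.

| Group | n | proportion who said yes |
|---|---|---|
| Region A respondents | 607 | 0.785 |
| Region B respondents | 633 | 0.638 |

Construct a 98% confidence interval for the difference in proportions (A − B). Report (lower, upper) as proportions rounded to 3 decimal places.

(0.088, 0.206)

SE₁ = √(p̂₁(1−p̂₁)/n₁) = √(0.7850·0.2150/607) = 0.01667; SE₂ = √(0.6380·0.3620/633) = 0.01910.
Independent samples: SE of the difference = √(SE₁² + SE₂²) = √(0.0002778889 + 0.00036481) = 0.02535.
z* for 98% confidence is 2.326, so the margin of error is 2.326 × 0.02535 = 0.05896.
Point estimate p̂₁ − p̂₂ = 0.7850 − 0.6380 = 0.1470.
0.1470 ± 0.05896 → (0.088, 0.206).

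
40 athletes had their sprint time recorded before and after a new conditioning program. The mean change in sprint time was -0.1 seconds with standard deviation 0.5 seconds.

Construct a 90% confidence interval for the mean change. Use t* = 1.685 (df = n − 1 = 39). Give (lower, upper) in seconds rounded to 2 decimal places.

This is a matched-pairs design, so SE = s_d/√n = 0.5/√40 = 0.0791.
Margin = 1.685 × 0.0791 = 0.1333; the interval is -0.1 ± 0.1333 = (-0.23, 0.03).

(-0.23, 0.03)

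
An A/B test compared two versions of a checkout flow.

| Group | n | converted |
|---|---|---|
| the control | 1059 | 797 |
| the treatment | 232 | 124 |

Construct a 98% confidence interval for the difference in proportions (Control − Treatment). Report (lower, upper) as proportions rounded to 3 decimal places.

(0.136, 0.300)

p̂₁ = 797/1059 = 0.7526 and p̂₂ = 124/232 = 0.5345.
SE₁ = √(p̂₁(1−p̂₁)/n₁) = √(0.7526·0.2474/1059) = 0.01326; SE₂ = √(0.5345·0.4655/232) = 0.03275.
Independent samples: SE of the difference = √(SE₁² + SE₂²) = √(0.0001758276 + 0.0010725625) = 0.03533.
z* for 98% confidence is 2.326, so the margin of error is 2.326 × 0.03533 = 0.08218.
Point estimate p̂₁ − p̂₂ = 0.7526 − 0.5345 = 0.2181.
0.2181 ± 0.08218 → (0.136, 0.300).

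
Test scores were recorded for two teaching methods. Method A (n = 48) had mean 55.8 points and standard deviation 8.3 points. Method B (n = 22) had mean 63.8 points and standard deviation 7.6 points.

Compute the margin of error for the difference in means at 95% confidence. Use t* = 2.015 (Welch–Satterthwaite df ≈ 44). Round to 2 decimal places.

4.06

Per-group SEs: s₁/√n₁ = 8.3/√48 = 1.1980, s₂/√n₂ = 7.6/√22 = 1.6203.
Unpooled SE of the difference: √(1.435204 + 2.62537209) = 2.0151.
Margin of error = t* · SE = 2.015 × 2.0151 = 4.0604.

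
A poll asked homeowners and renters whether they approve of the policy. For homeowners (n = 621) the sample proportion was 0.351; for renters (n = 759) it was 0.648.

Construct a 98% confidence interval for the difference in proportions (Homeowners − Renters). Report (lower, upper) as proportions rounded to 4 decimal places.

Each SE is √(p̂(1−p̂)/n): √(0.3510·0.6490/621) = 0.01915 and √(0.6480·0.3520/759) = 0.01734.
SE(p̂₁ − p̂₂) = √(SE₁² + SE₂²) = √(0.0003667225 + 0.0003006756) = 0.02583, since the two samples are independent.
At 98% confidence z* = 2.326; margin = 2.326 × 0.02583 = 0.06008.
The difference is 0.3510 − 0.6480 = -0.2970, so the interval is -0.2970 ± 0.06008 = (-0.3571, -0.2369).

(-0.3571, -0.2369)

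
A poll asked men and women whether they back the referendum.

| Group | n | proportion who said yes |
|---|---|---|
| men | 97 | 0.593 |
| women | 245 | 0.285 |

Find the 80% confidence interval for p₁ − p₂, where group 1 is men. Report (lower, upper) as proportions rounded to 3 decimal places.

(0.234, 0.382)

Each SE is √(p̂(1−p̂)/n): √(0.5930·0.4070/97) = 0.04988 and √(0.2850·0.7150/245) = 0.02884.
SE(p̂₁ − p̂₂) = √(SE₁² + SE₂²) = √(0.0024880144 + 0.0008317456) = 0.05762, since the two samples are independent.
At 80% confidence z* = 1.282; margin = 1.282 × 0.05762 = 0.07387.
The difference is 0.5930 − 0.2850 = 0.3080, so the interval is 0.3080 ± 0.07387 = (0.234, 0.382).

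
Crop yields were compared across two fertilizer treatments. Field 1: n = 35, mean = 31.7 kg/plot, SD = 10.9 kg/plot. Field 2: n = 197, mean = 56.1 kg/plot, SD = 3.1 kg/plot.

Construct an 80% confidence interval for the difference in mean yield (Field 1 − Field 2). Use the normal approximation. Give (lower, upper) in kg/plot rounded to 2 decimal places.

Standard errors of each mean: 10.9/√35 = 1.8424 and 3.1/√197 = 0.2209.
SE(x̄₁ − x̄₂) = √(1.8424² + 0.2209²) = 1.8556 for independent samples with unequal variances.
With z* = 1.282, the margin is 1.282 × 1.8556 = 2.3789.
x̄₁ − x̄₂ = 31.7 − 56.1 = -24.4000; the interval is -24.4000 ± 2.3789 = (-26.78, -22.02).

(-26.78, -22.02)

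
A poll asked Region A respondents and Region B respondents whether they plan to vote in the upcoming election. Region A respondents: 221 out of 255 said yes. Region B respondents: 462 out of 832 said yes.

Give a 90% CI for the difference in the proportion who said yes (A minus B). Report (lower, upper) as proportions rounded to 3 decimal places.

(0.266, 0.356)

p̂₁ = 221/255 = 0.8667 and p̂₂ = 462/832 = 0.5553.
SE₁ = √(p̂₁(1−p̂₁)/n₁) = √(0.8667·0.1333/255) = 0.02129; SE₂ = √(0.5553·0.4447/832) = 0.01723.
Independent samples: SE of the difference = √(SE₁² + SE₂²) = √(0.0004532641 + 0.0002968729) = 0.02739.
z* for 90% confidence is 1.645, so the margin of error is 1.645 × 0.02739 = 0.04506.
Point estimate p̂₁ − p̂₂ = 0.8667 − 0.5553 = 0.3114.
0.3114 ± 0.04506 → (0.266, 0.356).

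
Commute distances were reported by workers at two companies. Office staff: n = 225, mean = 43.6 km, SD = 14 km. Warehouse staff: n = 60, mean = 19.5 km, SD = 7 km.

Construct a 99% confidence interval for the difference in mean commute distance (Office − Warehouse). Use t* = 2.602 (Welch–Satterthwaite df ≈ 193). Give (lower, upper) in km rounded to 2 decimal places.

(20.72, 27.48)

Per-group SEs: s₁/√n₁ = 14/√225 = 0.9333, s₂/√n₂ = 7/√60 = 0.9037.
Unpooled SE of the difference: √(0.87104889 + 0.81667369) = 1.2991.
Margin of error = t* · SE = 2.602 × 1.2991 = 3.3803.
x̄₁ − x̄₂ = 43.6 − 19.5 = 24.1000.
CI: 24.1000 ± 3.3803 = (20.72, 27.48).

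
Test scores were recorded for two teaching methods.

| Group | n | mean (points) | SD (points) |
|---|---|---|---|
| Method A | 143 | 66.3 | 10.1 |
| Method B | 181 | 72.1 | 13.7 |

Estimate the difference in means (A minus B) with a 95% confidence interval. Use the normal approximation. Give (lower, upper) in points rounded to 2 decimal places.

(-8.39, -3.21)

Standard errors of each mean: 10.1/√143 = 0.8446 and 13.7/√181 = 1.0183.
SE(x̄₁ − x̄₂) = √(0.8446² + 1.0183²) = 1.3230 for independent samples with unequal variances.
With z* = 1.960, the margin is 1.960 × 1.3230 = 2.5931.
x̄₁ − x̄₂ = 66.3 − 72.1 = -5.8000; the interval is -5.8000 ± 2.5931 = (-8.39, -3.21).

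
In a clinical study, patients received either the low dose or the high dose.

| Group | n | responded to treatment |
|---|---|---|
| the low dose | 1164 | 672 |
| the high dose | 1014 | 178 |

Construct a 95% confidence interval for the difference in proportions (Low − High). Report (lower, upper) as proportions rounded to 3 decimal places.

(0.365, 0.439)

First, p̂₁ = 672/1164 = 0.5773; p̂₂ = 178/1014 = 0.1755.
The two standard errors are √(0.5773×0.4227/1164) = 0.01448 and √(0.1755×0.8245/1014) = 0.01195.
Because the samples are independent, SE_diff = √(0.01448² + 0.01195²) = 0.01877.
Using z* = 1.960 for 95%, ME = 1.960 × 0.01877 = 0.03679.
p̂₁ − p̂₂ = 0.4018; interval 0.4018 ± 0.03679 gives (0.365, 0.439).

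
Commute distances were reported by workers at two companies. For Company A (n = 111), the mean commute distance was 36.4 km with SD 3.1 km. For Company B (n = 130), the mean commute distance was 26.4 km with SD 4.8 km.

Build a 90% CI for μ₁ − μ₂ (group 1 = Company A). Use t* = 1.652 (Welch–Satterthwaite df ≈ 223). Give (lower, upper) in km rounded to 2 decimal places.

(9.15, 10.85)

Per-group SEs: s₁/√n₁ = 3.1/√111 = 0.2942, s₂/√n₂ = 4.8/√130 = 0.4210.
Unpooled SE of the difference: √(0.08655364 + 0.177241) = 0.5136.
Margin of error = t* · SE = 1.652 × 0.5136 = 0.8485.
x̄₁ − x̄₂ = 36.4 − 26.4 = 10.0000.
CI: 10.0000 ± 0.8485 = (9.15, 10.85).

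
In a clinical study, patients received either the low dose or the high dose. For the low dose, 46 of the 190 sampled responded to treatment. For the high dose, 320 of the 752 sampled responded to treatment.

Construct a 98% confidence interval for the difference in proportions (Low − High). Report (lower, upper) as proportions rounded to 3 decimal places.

p̂₁ = 46/190 = 0.2421 and p̂₂ = 320/752 = 0.4255.
SE₁ = √(p̂₁(1−p̂₁)/n₁) = √(0.2421·0.7579/190) = 0.03108; SE₂ = √(0.4255·0.5745/752) = 0.01803.
Independent samples: SE of the difference = √(SE₁² + SE₂²) = √(0.0009659664 + 0.0003250809) = 0.03593.
z* for 98% confidence is 2.326, so the margin of error is 2.326 × 0.03593 = 0.08357.
Point estimate p̂₁ − p̂₂ = 0.2421 − 0.4255 = -0.1834.
-0.1834 ± 0.08357 → (-0.267, -0.100).

(-0.267, -0.100)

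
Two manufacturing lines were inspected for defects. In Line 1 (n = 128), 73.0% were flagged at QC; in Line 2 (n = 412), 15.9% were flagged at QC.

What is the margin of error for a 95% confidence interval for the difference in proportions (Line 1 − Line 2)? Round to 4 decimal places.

0.0846

Each SE is √(p̂(1−p̂)/n): √(0.7300·0.2700/128) = 0.03924 and √(0.1590·0.8410/412) = 0.01802.
SE(p̂₁ − p̂₂) = √(SE₁² + SE₂²) = √(0.0015397776 + 0.0003247204) = 0.04318, since the two samples are independent.
At 95% confidence z* = 1.960; margin = 1.960 × 0.04318 = 0.08463.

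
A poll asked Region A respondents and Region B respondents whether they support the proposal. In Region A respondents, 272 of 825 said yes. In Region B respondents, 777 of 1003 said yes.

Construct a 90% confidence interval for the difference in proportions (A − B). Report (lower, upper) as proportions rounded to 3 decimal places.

Sample proportions: 272/825 = 0.3297, 777/1003 = 0.7747.
Each SE is √(p̂(1−p̂)/n): √(0.3297·0.6703/825) = 0.01637 and √(0.7747·0.2253/1003) = 0.01319.
SE(p̂₁ − p̂₂) = √(SE₁² + SE₂²) = √(0.0002679769 + 0.0001739761) = 0.02102, since the two samples are independent.
At 90% confidence z* = 1.645; margin = 1.645 × 0.02102 = 0.03458.
The difference is 0.3297 − 0.7747 = -0.4450, so the interval is -0.4450 ± 0.03458 = (-0.480, -0.410).

(-0.480, -0.410)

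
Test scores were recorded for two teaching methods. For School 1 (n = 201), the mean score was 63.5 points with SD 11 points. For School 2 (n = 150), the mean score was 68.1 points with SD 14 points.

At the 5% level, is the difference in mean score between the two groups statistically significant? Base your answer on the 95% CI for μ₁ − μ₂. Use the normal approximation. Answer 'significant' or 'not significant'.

Standard errors of each mean: 11/√201 = 0.7759 and 14/√150 = 1.1431.
SE(x̄₁ − x̄₂) = √(0.7759² + 1.1431²) = 1.3816 for independent samples with unequal variances.
With z* = 1.960, the margin is 1.960 × 1.3816 = 2.7079.
x̄₁ − x̄₂ = 63.5 − 68.1 = -4.6000; the interval is -4.6000 ± 2.7079 = (-7.3079, -1.8921).
The interval (-7.3079, -1.8921) does not contain 0, so the difference is significant.

significant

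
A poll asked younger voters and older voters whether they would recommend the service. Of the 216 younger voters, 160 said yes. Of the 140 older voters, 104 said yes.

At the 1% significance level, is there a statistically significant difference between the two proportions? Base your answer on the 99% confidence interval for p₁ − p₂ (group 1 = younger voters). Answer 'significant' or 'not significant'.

not significant

First, p̂₁ = 160/216 = 0.7407; p̂₂ = 104/140 = 0.7429.
The two standard errors are √(0.7407×0.2593/216) = 0.02982 and √(0.7429×0.2571/140) = 0.03694.
Because the samples are independent, SE_diff = √(0.02982² + 0.03694²) = 0.04747.
Using z* = 2.576 for 99%, ME = 2.576 × 0.04747 = 0.12228.
p̂₁ − p̂₂ = -0.0022; interval -0.0022 ± 0.12228 gives (-0.12448, 0.12008).
The interval (-0.12448, 0.12008) contains 0, so the difference is not significant.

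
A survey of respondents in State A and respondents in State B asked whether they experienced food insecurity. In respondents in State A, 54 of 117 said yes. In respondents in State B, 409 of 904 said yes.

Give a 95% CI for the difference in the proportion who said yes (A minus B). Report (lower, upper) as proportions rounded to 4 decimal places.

First, p̂₁ = 54/117 = 0.4615; p̂₂ = 409/904 = 0.4524.
The two standard errors are √(0.4615×0.5385/117) = 0.04609 and √(0.4524×0.5476/904) = 0.01655.
Because the samples are independent, SE_diff = √(0.04609² + 0.01655²) = 0.04897.
Using z* = 1.960 for 95%, ME = 1.960 × 0.04897 = 0.09598.
p̂₁ − p̂₂ = 0.0091; interval 0.0091 ± 0.09598 gives (-0.0869, 0.1051).

(-0.0869, 0.1051)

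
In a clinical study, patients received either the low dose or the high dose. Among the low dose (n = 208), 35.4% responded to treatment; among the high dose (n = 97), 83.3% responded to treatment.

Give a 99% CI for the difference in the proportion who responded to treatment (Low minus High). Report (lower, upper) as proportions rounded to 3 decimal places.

Each SE is √(p̂(1−p̂)/n): √(0.3540·0.6460/208) = 0.03316 and √(0.8330·0.1670/97) = 0.03787.
SE(p̂₁ − p̂₂) = √(SE₁² + SE₂²) = √(0.0010995856 + 0.0014341369) = 0.05034, since the two samples are independent.
At 99% confidence z* = 2.576; margin = 2.576 × 0.05034 = 0.12968.
The difference is 0.3540 − 0.8330 = -0.4790, so the interval is -0.4790 ± 0.12968 = (-0.609, -0.349).

(-0.609, -0.349)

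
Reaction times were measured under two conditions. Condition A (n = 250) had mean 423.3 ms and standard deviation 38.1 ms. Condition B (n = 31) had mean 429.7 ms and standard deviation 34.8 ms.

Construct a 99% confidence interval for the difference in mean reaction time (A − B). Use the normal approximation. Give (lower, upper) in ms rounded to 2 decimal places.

(-23.66, 10.86)

SE₁ = s₁/√n₁ = 38.1/√250 = 2.4097; SE₂ = 34.8/√31 = 6.2503.
Independent samples, unequal variances: SE_diff = √(SE₁² + SE₂²) = √(5.80665409 + 39.06625009) = 6.6987.
z* = 2.576, so margin of error = 2.576 × 6.6987 = 17.2559.
Difference in means = 423.3 − 429.7 = -6.4000.
-6.4000 ± 17.2559 → (-23.66, 10.86).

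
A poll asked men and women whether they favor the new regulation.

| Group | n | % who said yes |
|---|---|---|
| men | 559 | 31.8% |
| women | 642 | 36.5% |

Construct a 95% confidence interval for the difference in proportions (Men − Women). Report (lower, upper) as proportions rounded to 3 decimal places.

(-0.101, 0.007)

Each SE is √(p̂(1−p̂)/n): √(0.3180·0.6820/559) = 0.01970 and √(0.3650·0.6350/642) = 0.01900.
SE(p̂₁ − p̂₂) = √(SE₁² + SE₂²) = √(0.00038809 + 0.000361) = 0.02737, since the two samples are independent.
At 95% confidence z* = 1.960; margin = 1.960 × 0.02737 = 0.05365.
The difference is 0.3180 − 0.3650 = -0.0470, so the interval is -0.0470 ± 0.05365 = (-0.101, 0.007).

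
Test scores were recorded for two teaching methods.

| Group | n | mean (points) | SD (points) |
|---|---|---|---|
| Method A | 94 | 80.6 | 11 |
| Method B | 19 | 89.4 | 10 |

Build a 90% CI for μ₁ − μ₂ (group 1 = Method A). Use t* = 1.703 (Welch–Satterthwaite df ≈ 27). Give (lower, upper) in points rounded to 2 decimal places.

SE₁ = s₁/√n₁ = 11/√94 = 1.1346; SE₂ = 10/√19 = 2.2942.
Independent samples, unequal variances: SE_diff = √(SE₁² + SE₂²) = √(1.28731716 + 5.26335364) = 2.5594.
t* = 1.703, so margin of error = 1.703 × 2.5594 = 4.3587.
Difference in means = 80.6 − 89.4 = -8.8000.
-8.8000 ± 4.3587 → (-13.16, -4.44).

(-13.16, -4.44)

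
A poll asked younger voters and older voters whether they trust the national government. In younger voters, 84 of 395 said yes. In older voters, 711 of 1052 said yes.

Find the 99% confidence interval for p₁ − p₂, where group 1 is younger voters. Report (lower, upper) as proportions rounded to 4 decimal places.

Sample proportions: 84/395 = 0.2127, 711/1052 = 0.6759.
Each SE is √(p̂(1−p̂)/n): √(0.2127·0.7873/395) = 0.02059 and √(0.6759·0.3241/1052) = 0.01443.
SE(p̂₁ − p̂₂) = √(SE₁² + SE₂²) = √(0.0004239481 + 0.0002082249) = 0.02514, since the two samples are independent.
At 99% confidence z* = 2.576; margin = 2.576 × 0.02514 = 0.06476.
The difference is 0.2127 − 0.6759 = -0.4632, so the interval is -0.4632 ± 0.06476 = (-0.5280, -0.3984).

(-0.5280, -0.3984)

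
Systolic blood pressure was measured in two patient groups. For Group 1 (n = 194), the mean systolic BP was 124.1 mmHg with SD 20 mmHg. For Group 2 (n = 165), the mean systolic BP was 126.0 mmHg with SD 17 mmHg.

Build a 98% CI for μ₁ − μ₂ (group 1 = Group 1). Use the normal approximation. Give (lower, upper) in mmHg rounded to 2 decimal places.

(-6.44, 2.64)

Standard errors of each mean: 20/√194 = 1.4359 and 17/√165 = 1.3234.
SE(x̄₁ − x̄₂) = √(1.4359² + 1.3234²) = 1.9527 for independent samples with unequal variances.
With z* = 2.326, the margin is 2.326 × 1.9527 = 4.5420.
x̄₁ − x̄₂ = 124.1 − 126.0 = -1.9000; the interval is -1.9000 ± 4.5420 = (-6.44, 2.64).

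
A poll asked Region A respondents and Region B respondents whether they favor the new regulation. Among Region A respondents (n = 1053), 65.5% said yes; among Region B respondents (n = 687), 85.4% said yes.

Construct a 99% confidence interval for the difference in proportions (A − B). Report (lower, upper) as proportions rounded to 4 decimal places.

The two standard errors are √(0.6550×0.3450/1053) = 0.01465 and √(0.8540×0.1460/687) = 0.01347.
Because the samples are independent, SE_diff = √(0.01465² + 0.01347²) = 0.01990.
Using z* = 2.576 for 99%, ME = 2.576 × 0.01990 = 0.05126.
p̂₁ − p̂₂ = -0.1990; interval -0.1990 ± 0.05126 gives (-0.2503, -0.1477).

(-0.2503, -0.1477)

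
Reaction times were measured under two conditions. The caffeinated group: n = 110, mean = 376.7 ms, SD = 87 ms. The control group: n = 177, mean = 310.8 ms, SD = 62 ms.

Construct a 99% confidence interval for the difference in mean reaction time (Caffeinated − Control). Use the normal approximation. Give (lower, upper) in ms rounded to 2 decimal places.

Per-group SEs: s₁/√n₁ = 87/√110 = 8.2951, s₂/√n₂ = 62/√177 = 4.6602.
Unpooled SE of the difference: √(68.80868401 + 21.71746404) = 9.5145.
Margin of error = z* · SE = 2.576 × 9.5145 = 24.5094.
x̄₁ − x̄₂ = 376.7 − 310.8 = 65.9000.
CI: 65.9000 ± 24.5094 = (41.39, 90.41).

(41.39, 90.41)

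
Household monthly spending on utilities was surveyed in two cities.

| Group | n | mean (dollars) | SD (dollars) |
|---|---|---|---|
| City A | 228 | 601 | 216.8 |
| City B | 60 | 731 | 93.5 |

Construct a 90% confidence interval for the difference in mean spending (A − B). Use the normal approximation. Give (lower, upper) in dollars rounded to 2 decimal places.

(-160.86, -99.14)

SE₁ = s₁/√n₁ = 216.8/√228 = 14.3579; SE₂ = 93.5/√60 = 12.0708.
Independent samples, unequal variances: SE_diff = √(SE₁² + SE₂²) = √(206.14929241 + 145.70421264) = 18.7578.
z* = 1.645, so margin of error = 1.645 × 18.7578 = 30.8566.
Difference in means = 601 − 731 = -130.0000.
-130.0000 ± 30.8566 → (-160.86, -99.14).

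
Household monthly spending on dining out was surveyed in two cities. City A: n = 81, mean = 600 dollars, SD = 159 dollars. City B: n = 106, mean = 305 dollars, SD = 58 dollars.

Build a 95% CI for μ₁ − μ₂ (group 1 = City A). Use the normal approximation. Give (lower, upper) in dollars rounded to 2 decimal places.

(258.66, 331.34)

Per-group SEs: s₁/√n₁ = 159/√81 = 17.6667, s₂/√n₂ = 58/√106 = 5.6335.
Unpooled SE of the difference: √(312.11228889 + 31.73632225) = 18.5432.
Margin of error = z* · SE = 1.960 × 18.5432 = 36.3447.
x̄₁ − x̄₂ = 600 − 305 = 295.0000.
CI: 295.0000 ± 36.3447 = (258.66, 331.34).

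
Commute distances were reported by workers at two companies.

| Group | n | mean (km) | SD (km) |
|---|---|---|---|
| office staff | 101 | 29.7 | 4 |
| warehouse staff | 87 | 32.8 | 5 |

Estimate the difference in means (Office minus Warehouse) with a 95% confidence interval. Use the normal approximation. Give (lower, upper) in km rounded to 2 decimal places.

(-4.41, -1.79)

Per-group SEs: s₁/√n₁ = 4/√101 = 0.3980, s₂/√n₂ = 5/√87 = 0.5361.
Unpooled SE of the difference: √(0.158404 + 0.28740321) = 0.6677.
Margin of error = z* · SE = 1.960 × 0.6677 = 1.3087.
x̄₁ − x̄₂ = 29.7 − 32.8 = -3.1000.
CI: -3.1000 ± 1.3087 = (-4.41, -1.79).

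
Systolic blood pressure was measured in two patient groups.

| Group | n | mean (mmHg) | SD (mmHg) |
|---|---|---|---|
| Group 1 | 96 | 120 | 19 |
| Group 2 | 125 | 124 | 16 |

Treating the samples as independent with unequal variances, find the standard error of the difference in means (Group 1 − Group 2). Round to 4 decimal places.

2.4101

Per-group SEs: s₁/√n₁ = 19/√96 = 1.9392, s₂/√n₂ = 16/√125 = 1.4311.
Unpooled SE of the difference: √(3.76049664 + 2.04804721) = 2.4101.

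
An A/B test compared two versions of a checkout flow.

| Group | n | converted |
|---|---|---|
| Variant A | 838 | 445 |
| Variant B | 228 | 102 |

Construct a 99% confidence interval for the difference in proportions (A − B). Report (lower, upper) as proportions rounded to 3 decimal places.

(-0.012, 0.179)

Sample proportions: 445/838 = 0.5310, 102/228 = 0.4474.
Each SE is √(p̂(1−p̂)/n): √(0.5310·0.4690/838) = 0.01724 and √(0.4474·0.5526/228) = 0.03293.
SE(p̂₁ − p̂₂) = √(SE₁² + SE₂²) = √(0.0002972176 + 0.0010843849) = 0.03717, since the two samples are independent.
At 99% confidence z* = 2.576; margin = 2.576 × 0.03717 = 0.09575.
The difference is 0.5310 − 0.4474 = 0.0836, so the interval is 0.0836 ± 0.09575 = (-0.012, 0.179).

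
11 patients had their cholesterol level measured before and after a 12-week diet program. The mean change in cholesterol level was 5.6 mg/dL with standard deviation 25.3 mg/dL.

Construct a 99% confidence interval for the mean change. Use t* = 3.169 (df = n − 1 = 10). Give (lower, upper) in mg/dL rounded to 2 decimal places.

This is a matched-pairs design, so SE = s_d/√n = 25.3/√11 = 7.6282.
Margin = 3.169 × 7.6282 = 24.1738; the interval is 5.6 ± 24.1738 = (-18.57, 29.77).

(-18.57, 29.77)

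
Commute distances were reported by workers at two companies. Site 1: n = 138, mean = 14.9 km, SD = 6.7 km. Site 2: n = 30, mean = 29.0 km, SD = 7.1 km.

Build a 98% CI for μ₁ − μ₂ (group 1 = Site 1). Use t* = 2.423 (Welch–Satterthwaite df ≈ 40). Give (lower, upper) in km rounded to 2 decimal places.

Standard errors of each mean: 6.7/√138 = 0.5703 and 7.1/√30 = 1.2963.
SE(x̄₁ − x̄₂) = √(0.5703² + 1.2963²) = 1.4162 for independent samples with unequal variances.
With t* = 2.423, the margin is 2.423 × 1.4162 = 3.4315.
x̄₁ − x̄₂ = 14.9 − 29.0 = -14.1000; the interval is -14.1000 ± 3.4315 = (-17.53, -10.67).

(-17.53, -10.67)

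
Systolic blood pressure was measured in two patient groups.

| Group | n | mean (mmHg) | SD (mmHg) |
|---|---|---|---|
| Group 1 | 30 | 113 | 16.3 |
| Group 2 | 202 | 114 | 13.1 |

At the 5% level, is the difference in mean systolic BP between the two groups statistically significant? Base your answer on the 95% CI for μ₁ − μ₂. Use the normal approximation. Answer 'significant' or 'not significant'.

Per-group SEs: s₁/√n₁ = 16.3/√30 = 2.9760, s₂/√n₂ = 13.1/√202 = 0.9217.
Unpooled SE of the difference: √(8.856576 + 0.84953089) = 3.1155.
Margin of error = z* · SE = 1.960 × 3.1155 = 6.1064.
x̄₁ − x̄₂ = 113 − 114 = -1.0000.
CI: -1.0000 ± 6.1064 = (-7.1064, 5.1064).
The interval (-7.1064, 5.1064) contains 0, so the difference is not significant.

not significant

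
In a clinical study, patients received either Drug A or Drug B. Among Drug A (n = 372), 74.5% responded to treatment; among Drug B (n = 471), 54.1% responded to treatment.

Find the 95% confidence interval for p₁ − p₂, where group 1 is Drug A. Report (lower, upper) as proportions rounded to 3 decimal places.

(0.141, 0.267)

Each SE is √(p̂(1−p̂)/n): √(0.7450·0.2550/372) = 0.02260 and √(0.5410·0.4590/471) = 0.02296.
SE(p̂₁ − p̂₂) = √(SE₁² + SE₂²) = √(0.00051076 + 0.0005271616) = 0.03222, since the two samples are independent.
At 95% confidence z* = 1.960; margin = 1.960 × 0.03222 = 0.06315.
The difference is 0.7450 − 0.5410 = 0.2040, so the interval is 0.2040 ± 0.06315 = (0.141, 0.267).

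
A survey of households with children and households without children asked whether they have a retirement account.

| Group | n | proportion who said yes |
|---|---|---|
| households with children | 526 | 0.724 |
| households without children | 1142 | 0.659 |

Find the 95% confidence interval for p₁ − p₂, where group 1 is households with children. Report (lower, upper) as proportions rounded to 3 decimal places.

(0.018, 0.112)

Each SE is √(p̂(1−p̂)/n): √(0.7240·0.2760/526) = 0.01949 and √(0.6590·0.3410/1142) = 0.01403.
SE(p̂₁ − p̂₂) = √(SE₁² + SE₂²) = √(0.0003798601 + 0.0001968409) = 0.02401, since the two samples are independent.
At 95% confidence z* = 1.960; margin = 1.960 × 0.02401 = 0.04706.
The difference is 0.7240 − 0.6590 = 0.0650, so the interval is 0.0650 ± 0.04706 = (0.018, 0.112).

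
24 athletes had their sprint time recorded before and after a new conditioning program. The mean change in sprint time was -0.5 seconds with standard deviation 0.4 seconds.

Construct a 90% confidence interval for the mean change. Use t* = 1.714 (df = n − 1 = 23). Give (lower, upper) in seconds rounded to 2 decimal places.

This is a matched-pairs design, so SE = s_d/√n = 0.4/√24 = 0.0816.
Margin = 1.714 × 0.0816 = 0.1399; the interval is -0.5 ± 0.1399 = (-0.64, -0.36).

(-0.64, -0.36)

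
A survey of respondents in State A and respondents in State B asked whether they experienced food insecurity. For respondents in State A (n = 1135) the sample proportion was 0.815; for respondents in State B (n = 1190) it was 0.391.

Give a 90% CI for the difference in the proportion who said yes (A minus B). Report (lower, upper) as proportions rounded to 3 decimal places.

The two standard errors are √(0.8150×0.1850/1135) = 0.01153 and √(0.3910×0.6090/1190) = 0.01415.
Because the samples are independent, SE_diff = √(0.01153² + 0.01415²) = 0.01825.
Using z* = 1.645 for 90%, ME = 1.645 × 0.01825 = 0.03002.
p̂₁ − p̂₂ = 0.4240; interval 0.4240 ± 0.03002 gives (0.394, 0.454).

(0.394, 0.454)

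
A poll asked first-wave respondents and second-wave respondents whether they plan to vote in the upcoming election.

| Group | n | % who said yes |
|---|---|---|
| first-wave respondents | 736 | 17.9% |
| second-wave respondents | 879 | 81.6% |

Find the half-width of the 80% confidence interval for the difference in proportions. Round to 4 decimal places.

0.0247

The two standard errors are √(0.1790×0.8210/736) = 0.01413 and √(0.8160×0.1840/879) = 0.01307.
Because the samples are independent, SE_diff = √(0.01413² + 0.01307²) = 0.01925.
Using z* = 1.282 for 80%, ME = 1.282 × 0.01925 = 0.02468.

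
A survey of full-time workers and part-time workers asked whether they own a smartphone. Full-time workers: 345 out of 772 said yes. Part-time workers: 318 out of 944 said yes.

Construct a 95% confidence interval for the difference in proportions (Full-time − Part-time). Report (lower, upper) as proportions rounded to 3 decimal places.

(0.064, 0.156)

p̂₁ = 345/772 = 0.4469 and p̂₂ = 318/944 = 0.3369.
SE₁ = √(p̂₁(1−p̂₁)/n₁) = √(0.4469·0.5531/772) = 0.01789; SE₂ = √(0.3369·0.6631/944) = 0.01538.
Independent samples: SE of the difference = √(SE₁² + SE₂²) = √(0.0003200521 + 0.0002365444) = 0.02359.
z* for 95% confidence is 1.960, so the margin of error is 1.960 × 0.02359 = 0.04624.
Point estimate p̂₁ − p̂₂ = 0.4469 − 0.3369 = 0.1100.
0.1100 ± 0.04624 → (0.064, 0.156).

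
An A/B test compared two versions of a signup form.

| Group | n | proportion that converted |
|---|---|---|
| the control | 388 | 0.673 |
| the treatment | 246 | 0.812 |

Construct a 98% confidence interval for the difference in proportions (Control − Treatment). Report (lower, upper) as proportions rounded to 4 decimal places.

Each SE is √(p̂(1−p̂)/n): √(0.6730·0.3270/388) = 0.02382 and √(0.8120·0.1880/246) = 0.02491.
SE(p̂₁ − p̂₂) = √(SE₁² + SE₂²) = √(0.0005673924 + 0.0006205081) = 0.03447, since the two samples are independent.
At 98% confidence z* = 2.326; margin = 2.326 × 0.03447 = 0.08018.
The difference is 0.6730 − 0.8120 = -0.1390, so the interval is -0.1390 ± 0.08018 = (-0.2192, -0.0588).

(-0.2192, -0.0588)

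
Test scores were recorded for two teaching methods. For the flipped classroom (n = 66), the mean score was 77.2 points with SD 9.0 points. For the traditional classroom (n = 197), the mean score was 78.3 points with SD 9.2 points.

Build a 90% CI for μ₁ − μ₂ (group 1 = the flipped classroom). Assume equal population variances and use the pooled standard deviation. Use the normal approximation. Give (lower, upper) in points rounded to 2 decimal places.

(-3.24, 1.04)

Pooled variance s_p² = [65·9.0² + 196·9.2²] / (66+197−2) = 83.7335, so s_p = 9.1506.
SE_diff = s_p·√(1/n₁ + 1/n₂) = 9.1506·√(1/66 + 1/197) = 1.3014.
z* = 1.645; margin = 1.645 × 1.3014 = 2.1408.
Difference = 77.2 − 78.3 = -1.1000.
-1.1000 ± 2.1408 → (-3.24, 1.04).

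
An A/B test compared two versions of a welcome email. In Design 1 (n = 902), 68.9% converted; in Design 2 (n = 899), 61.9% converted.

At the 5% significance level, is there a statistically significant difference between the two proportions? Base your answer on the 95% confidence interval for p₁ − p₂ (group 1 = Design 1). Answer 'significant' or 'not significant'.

SE₁ = √(p̂₁(1−p̂₁)/n₁) = √(0.6890·0.3110/902) = 0.01541; SE₂ = √(0.6190·0.3810/899) = 0.01620.
Independent samples: SE of the difference = √(SE₁² + SE₂²) = √(0.0002374681 + 0.00026244) = 0.02236.
z* for 95% confidence is 1.960, so the margin of error is 1.960 × 0.02236 = 0.04383.
Point estimate p̂₁ − p̂₂ = 0.6890 − 0.6190 = 0.0700.
0.0700 ± 0.04383 → (0.02617, 0.11383).
The interval (0.02617, 0.11383) does not contain 0, so the difference is significant.

significant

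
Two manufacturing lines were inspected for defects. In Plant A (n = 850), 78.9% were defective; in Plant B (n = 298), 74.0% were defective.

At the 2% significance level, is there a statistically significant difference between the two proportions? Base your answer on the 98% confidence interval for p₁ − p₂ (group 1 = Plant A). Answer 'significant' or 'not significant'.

not significant

Each SE is √(p̂(1−p̂)/n): √(0.7890·0.2110/850) = 0.01399 and √(0.7400·0.2600/298) = 0.02541.
SE(p̂₁ − p̂₂) = √(SE₁² + SE₂²) = √(0.0001957201 + 0.0006456681) = 0.02901, since the two samples are independent.
At 98% confidence z* = 2.326; margin = 2.326 × 0.02901 = 0.06748.
The difference is 0.7890 − 0.7400 = 0.0490, so the interval is 0.0490 ± 0.06748 = (-0.01848, 0.11648).
The interval (-0.01848, 0.11648) contains 0, so the difference is not significant.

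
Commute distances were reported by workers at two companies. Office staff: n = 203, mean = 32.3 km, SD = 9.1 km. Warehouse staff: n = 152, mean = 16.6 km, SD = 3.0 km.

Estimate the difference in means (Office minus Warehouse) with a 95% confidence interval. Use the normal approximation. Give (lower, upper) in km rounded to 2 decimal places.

Per-group SEs: s₁/√n₁ = 9.1/√203 = 0.6387, s₂/√n₂ = 3.0/√152 = 0.2433.
Unpooled SE of the difference: √(0.40793769 + 0.05919489) = 0.6835.
Margin of error = z* · SE = 1.960 × 0.6835 = 1.3397.
x̄₁ − x̄₂ = 32.3 − 16.6 = 15.7000.
CI: 15.7000 ± 1.3397 = (14.36, 17.04).

(14.36, 17.04)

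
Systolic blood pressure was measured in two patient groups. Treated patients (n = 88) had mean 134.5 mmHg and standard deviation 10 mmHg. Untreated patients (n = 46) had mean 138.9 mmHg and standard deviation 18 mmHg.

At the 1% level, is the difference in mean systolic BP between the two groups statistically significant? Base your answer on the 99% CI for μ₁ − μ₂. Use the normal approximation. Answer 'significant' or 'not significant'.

not significant

SE₁ = s₁/√n₁ = 10/√88 = 1.0660; SE₂ = 18/√46 = 2.6540.
Independent samples, unequal variances: SE_diff = √(SE₁² + SE₂²) = √(1.136356 + 7.043716) = 2.8601.
z* = 2.576, so margin of error = 2.576 × 2.8601 = 7.3676.
Difference in means = 134.5 − 138.9 = -4.4000.
-4.4000 ± 7.3676 → (-11.7676, 2.9676).
The interval (-11.7676, 2.9676) contains 0, so the difference is not significant.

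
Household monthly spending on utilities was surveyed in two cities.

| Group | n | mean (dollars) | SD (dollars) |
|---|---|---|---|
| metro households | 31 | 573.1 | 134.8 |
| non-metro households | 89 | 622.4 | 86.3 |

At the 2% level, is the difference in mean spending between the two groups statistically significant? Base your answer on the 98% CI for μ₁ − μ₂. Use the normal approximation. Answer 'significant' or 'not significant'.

not significant

SE₁ = s₁/√n₁ = 134.8/√31 = 24.2108; SE₂ = 86.3/√89 = 9.1478.
Independent samples, unequal variances: SE_diff = √(SE₁² + SE₂²) = √(586.16283664 + 83.68224484) = 25.8814.
z* = 2.326, so margin of error = 2.326 × 25.8814 = 60.2001.
Difference in means = 573.1 − 622.4 = -49.3000.
-49.3000 ± 60.2001 → (-109.5001, 10.9001).
The interval (-109.5001, 10.9001) contains 0, so the difference is not significant.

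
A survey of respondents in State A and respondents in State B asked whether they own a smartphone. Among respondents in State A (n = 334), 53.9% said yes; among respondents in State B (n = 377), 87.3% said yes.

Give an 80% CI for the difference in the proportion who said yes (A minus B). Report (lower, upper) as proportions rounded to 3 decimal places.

(-0.375, -0.293)

SE₁ = √(p̂₁(1−p̂₁)/n₁) = √(0.5390·0.4610/334) = 0.02728; SE₂ = √(0.8730·0.1270/377) = 0.01715.
Independent samples: SE of the difference = √(SE₁² + SE₂²) = √(0.0007441984 + 0.0002941225) = 0.03222.
z* for 80% confidence is 1.282, so the margin of error is 1.282 × 0.03222 = 0.04131.
Point estimate p̂₁ − p̂₂ = 0.5390 − 0.8730 = -0.3340.
-0.3340 ± 0.04131 → (-0.375, -0.293).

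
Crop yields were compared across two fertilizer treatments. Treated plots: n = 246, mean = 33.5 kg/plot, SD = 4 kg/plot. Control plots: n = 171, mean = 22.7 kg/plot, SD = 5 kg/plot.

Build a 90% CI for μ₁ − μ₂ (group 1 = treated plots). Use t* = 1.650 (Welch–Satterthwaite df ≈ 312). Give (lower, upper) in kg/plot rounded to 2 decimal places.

Per-group SEs: s₁/√n₁ = 4/√246 = 0.2550, s₂/√n₂ = 5/√171 = 0.3824.
Unpooled SE of the difference: √(0.065025 + 0.14622976) = 0.4596.
Margin of error = t* · SE = 1.650 × 0.4596 = 0.7583.
x̄₁ − x̄₂ = 33.5 − 22.7 = 10.8000.
CI: 10.8000 ± 0.7583 = (10.04, 11.56).

(10.04, 11.56)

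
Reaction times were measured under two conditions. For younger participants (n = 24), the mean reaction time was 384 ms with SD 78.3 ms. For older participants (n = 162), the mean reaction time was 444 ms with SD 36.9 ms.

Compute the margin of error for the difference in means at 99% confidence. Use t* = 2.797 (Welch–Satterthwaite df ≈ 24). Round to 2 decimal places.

45.43

Standard errors of each mean: 78.3/√24 = 15.9829 and 36.9/√162 = 2.8991.
SE(x̄₁ − x̄₂) = √(15.9829² + 2.8991²) = 16.2437 for independent samples with unequal variances.
With t* = 2.797, the margin is 2.797 × 16.2437 = 45.4336.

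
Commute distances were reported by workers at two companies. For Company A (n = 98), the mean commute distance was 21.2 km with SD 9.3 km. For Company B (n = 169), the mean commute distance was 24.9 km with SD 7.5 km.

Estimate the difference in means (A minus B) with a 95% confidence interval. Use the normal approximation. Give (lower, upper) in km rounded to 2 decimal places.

(-5.86, -1.54)

Standard errors of each mean: 9.3/√98 = 0.9394 and 7.5/√169 = 0.5769.
SE(x̄₁ − x̄₂) = √(0.9394² + 0.5769²) = 1.1024 for independent samples with unequal variances.
With z* = 1.960, the margin is 1.960 × 1.1024 = 2.1607.
x̄₁ − x̄₂ = 21.2 − 24.9 = -3.7000; the interval is -3.7000 ± 2.1607 = (-5.86, -1.54).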